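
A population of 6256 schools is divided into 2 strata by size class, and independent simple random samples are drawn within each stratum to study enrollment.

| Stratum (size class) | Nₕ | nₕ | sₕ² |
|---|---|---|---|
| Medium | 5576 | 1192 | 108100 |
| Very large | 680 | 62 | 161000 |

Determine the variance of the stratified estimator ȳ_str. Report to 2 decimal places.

84.53

Var(ȳ_str) = Σₕ Wₕ²(1 − fₕ)sₕ²/nₕ with Wₕ = Nₕ/N, N = 6256.
Medium: Wₕ = 0.89130435; term = 0.89130435²·(1 − 0.21377331)·108100/1192 = 56.643394.
Very large: Wₕ = 0.10869565; term = 0.10869565²·(1 − 0.09117647)·161000/62 = 27.88291.
Sum = 84.526304.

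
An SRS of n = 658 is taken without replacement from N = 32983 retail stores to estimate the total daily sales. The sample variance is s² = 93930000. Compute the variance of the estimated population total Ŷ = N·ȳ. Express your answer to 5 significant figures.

Var(Ŷ) = N²·Var(ȳ) = N²·(1 − n/N)·s²/n.
f = 658/32983 = 0.01994967; Var(ȳ) = 0.98005033·93930000/658 = 139902.93.
Var(Ŷ) = 32983² · 139902.93 = 1.5219736 × 10^14.

1.5220 × 10^14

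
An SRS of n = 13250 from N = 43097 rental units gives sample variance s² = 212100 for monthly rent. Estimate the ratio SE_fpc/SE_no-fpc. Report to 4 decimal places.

0.8322

f = n/N = 13250/43097 = 0.30744599.
SE_no-fpc = √(s²/n) = 4.0009433; SE_fpc = √((1−f)s²/n) = 3.3295782.
Ratio = √(1−f) = 0.83219830.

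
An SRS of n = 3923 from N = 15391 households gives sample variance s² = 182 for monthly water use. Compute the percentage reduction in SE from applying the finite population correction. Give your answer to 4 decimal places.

f = n/N = 3923/15391 = 0.25488922.
SE_no-fpc = √(s²/n) = 0.2153905; SE_fpc = √((1−f)s²/n) = 0.18592465.
Ratio = √(1−f) = 0.86319800. Reduction = 100·(1 − 0.86319800) = 13.6802%.

13.6802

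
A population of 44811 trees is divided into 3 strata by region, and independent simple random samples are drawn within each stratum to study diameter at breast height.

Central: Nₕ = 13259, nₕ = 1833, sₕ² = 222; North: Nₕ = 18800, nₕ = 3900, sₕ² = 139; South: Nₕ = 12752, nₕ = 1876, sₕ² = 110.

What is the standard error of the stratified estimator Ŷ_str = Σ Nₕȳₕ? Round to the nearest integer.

Var(Ŷ_str) = Σₕ Nₕ²(1 − fₕ)sₕ²/nₕ.
Central: 13259²·(1 − 1833/13259)·222/1833 = 1.8348286 × 10^7.
North: 18800²·(1 − 3900/18800)·139/3900 = 9.9837641 × 10^6.
South: 12752²·(1 − 1876/12752)·110/1876 = 8.132187 × 10^6.
Sum = 3.6464237 × 10^7.
SE = √(3.6464237 × 10^7) = 6039.

6039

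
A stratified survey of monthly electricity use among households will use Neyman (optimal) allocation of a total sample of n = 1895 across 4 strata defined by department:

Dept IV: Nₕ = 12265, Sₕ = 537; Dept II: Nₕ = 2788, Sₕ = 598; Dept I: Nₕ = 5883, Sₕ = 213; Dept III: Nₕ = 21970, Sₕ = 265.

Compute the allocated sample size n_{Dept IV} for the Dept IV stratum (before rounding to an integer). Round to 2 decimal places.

814.23

Neyman allocation: nₕ = n·NₕSₕ / Σⱼ NⱼSⱼ.
Σ NⱼSⱼ = 12265·537 + 2788·598 + 5883·213 + 21970·265 = 1.5328658 × 10^7.
n_{Dept IV} = 1895·12265·537 / (1.5328658 × 10^7) = 814.23.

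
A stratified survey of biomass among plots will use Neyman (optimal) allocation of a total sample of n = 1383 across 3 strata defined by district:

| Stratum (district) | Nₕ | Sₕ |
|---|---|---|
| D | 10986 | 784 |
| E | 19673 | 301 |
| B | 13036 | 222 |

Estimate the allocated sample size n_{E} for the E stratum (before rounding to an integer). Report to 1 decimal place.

Neyman allocation: nₕ = n·NₕSₕ / Σⱼ NⱼSⱼ.
Σ NⱼSⱼ = 10986·784 + 19673·301 + 13036·222 = 1.7428589 × 10^7.
n_{E} = 1383·19673·301 / (1.7428589 × 10^7) = 469.9.

469.9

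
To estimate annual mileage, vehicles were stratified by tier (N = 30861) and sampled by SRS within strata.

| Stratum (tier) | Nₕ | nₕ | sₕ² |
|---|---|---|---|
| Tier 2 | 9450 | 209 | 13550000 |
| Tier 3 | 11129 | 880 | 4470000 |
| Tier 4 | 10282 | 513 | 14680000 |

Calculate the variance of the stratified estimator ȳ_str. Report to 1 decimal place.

9570.9

Var(ȳ_str) = Σₕ Wₕ²(1 − fₕ)sₕ²/nₕ with Wₕ = Nₕ/N, N = 30861.
Tier 2: Wₕ = 0.30621172; term = 0.30621172²·(1 − 0.02211640)·13550000/209 = 5944.6159.
Tier 3: Wₕ = 0.36061696; term = 0.36061696²·(1 − 0.07907269)·4470000/880 = 608.33457.
Tier 4: Wₕ = 0.33317132; term = 0.33317132²·(1 − 0.04989302)·14680000/513 = 3017.9804.
Sum = 9570.9309.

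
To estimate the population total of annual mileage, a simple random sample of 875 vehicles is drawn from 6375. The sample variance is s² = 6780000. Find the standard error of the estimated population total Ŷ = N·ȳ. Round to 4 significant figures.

521200

Var(Ŷ) = N²·Var(ȳ) = N²·(1 − n/N)·s²/n.
f = 875/6375 = 0.13725490; Var(ȳ) = 0.86274510·6780000/875 = 6685.042.
Var(Ŷ) = 6375² · 6685.042 = 2.7168429 × 10^11.
SE(Ŷ) = √(2.7168429 × 10^11) = 521200.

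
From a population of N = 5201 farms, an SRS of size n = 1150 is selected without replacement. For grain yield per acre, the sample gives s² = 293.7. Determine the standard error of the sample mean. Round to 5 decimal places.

Under SRS without replacement, Var(ȳ) = (1 − f)·s²/n with f = n/N = 1150/5201 = 0.22111132.
Var(ȳ) = (1 − 0.22111132)·293.7/1150 = 0.77888868·0.2553913 = 0.19892139.
SE(ȳ) = √(0.19892139) = 0.44601.

0.44601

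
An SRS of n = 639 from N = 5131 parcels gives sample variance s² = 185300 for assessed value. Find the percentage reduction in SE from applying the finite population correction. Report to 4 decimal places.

f = n/N = 639/5131 = 0.12453713.
SE_no-fpc = √(s²/n) = 17.028927; SE_fpc = √((1−f)s²/n) = 15.933315.
Ratio = √(1−f) = 0.93566173. Reduction = 100·(1 − 0.93566173) = 6.4338%.

6.4338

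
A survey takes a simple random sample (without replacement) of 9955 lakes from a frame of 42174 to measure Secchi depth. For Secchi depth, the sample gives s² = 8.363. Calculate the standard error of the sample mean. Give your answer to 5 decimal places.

Under SRS without replacement, Var(ȳ) = (1 − f)·s²/n with f = n/N = 9955/42174 = 0.23604591.
Var(ȳ) = (1 − 0.23604591)·8.363/9955 = 0.76395409·8.4008036 × 10^-4 = 6.4178283 × 10^-4.
SE(ȳ) = √(6.4178283 × 10^-4) = 0.02533.

0.02533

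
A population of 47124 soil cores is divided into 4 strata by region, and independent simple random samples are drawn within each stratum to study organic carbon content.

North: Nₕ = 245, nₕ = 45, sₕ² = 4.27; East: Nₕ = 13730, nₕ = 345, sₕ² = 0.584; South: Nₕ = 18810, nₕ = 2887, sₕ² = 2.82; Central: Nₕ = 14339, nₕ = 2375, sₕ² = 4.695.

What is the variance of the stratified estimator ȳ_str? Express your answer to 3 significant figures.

Var(ȳ_str) = Σₕ Wₕ²(1 − fₕ)sₕ²/nₕ with Wₕ = Nₕ/N, N = 47124.
North: Wₕ = 0.00519905; term = 0.00519905²·(1 − 0.18367347)·4.27/45 = 2.0937612 × 10^-6.
East: Wₕ = 0.29135897; term = 0.29135897²·(1 − 0.02512746)·0.584/345 = 1.4008717 × 10^-4.
South: Wₕ = 0.39915966; term = 0.39915966²·(1 − 0.15348219)·2.82/2887 = 1.3174427 × 10^-4.
Central: Wₕ = 0.30428232; term = 0.30428232²·(1 − 0.16563219)·4.695/2375 = 1.5271544 × 10^-4.
Sum = 4.2664064 × 10^-4.

4.27 × 10^-4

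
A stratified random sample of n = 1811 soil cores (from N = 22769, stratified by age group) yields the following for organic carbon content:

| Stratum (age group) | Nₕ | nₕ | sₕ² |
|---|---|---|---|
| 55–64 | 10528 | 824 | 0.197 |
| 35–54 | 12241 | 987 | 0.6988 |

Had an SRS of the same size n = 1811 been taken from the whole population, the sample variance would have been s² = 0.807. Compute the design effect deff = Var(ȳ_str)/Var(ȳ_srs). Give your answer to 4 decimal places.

0.5735

Var(ȳ_str) = Σ Wₕ²(1−fₕ)sₕ²/nₕ with Wₕ = Nₕ/22769:
  55–64: (10528/22769)²·(1−824/10528)·0.197/824 = 4.711376 × 10^-5
  35–54: (12241/22769)²·(1−987/12241)·0.6988/987 = 1.8813588 × 10^-4
  → Var(ȳ_str) = 2.3524964 × 10^-4.
Var(ȳ_srs) = (1 − 1811/22769)·0.807/1811 = 4.1016723 × 10^-4.
deff = (2.3524964 × 10^-4) / (4.1016723 × 10^-4) = 0.5735.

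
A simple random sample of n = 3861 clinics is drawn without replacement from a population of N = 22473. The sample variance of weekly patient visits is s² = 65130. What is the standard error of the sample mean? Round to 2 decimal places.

Under SRS without replacement, Var(ȳ) = (1 − f)·s²/n with f = n/N = 3861/22473 = 0.17180617.
Var(ȳ) = (1 − 0.17180617)·65130/3861 = 0.82819383·16.868687 = 13.970542.
SE(ȳ) = √(13.970542) = 3.74.

3.74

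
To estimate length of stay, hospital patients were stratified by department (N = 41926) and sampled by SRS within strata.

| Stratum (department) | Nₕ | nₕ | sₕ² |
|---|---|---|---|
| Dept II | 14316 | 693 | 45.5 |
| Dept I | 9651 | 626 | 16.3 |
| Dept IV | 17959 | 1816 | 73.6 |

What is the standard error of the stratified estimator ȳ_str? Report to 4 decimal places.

Var(ȳ_str) = Σₕ Wₕ²(1 − fₕ)sₕ²/nₕ with Wₕ = Nₕ/N, N = 41926.
Dept II: Wₕ = 0.34145876; term = 0.34145876²·(1 − 0.04840738)·45.5/693 = 0.0072846007.
Dept I: Wₕ = 0.23019129; term = 0.23019129²·(1 − 0.06486374)·16.3/626 = 0.0012902264.
Dept IV: Wₕ = 0.42834995; term = 0.42834995²·(1 − 0.10111922)·73.6/1816 = 0.0066843858.
Sum = 0.015259213.
SE = √(0.015259213) = 0.1235.

0.1235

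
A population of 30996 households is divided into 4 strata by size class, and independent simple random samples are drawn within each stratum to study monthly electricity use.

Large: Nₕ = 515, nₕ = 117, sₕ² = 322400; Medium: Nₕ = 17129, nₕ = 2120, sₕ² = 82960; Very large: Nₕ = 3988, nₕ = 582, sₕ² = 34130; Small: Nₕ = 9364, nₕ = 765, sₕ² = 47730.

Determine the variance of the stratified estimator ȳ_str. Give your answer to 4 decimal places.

17.1175

Var(ȳ_str) = Σₕ Wₕ²(1 − fₕ)sₕ²/nₕ with Wₕ = Nₕ/N, N = 30996.
Large: Wₕ = 0.01661505; term = 0.01661505²·(1 − 0.22718447)·322400/117 = 0.5878793.
Medium: Wₕ = 0.55261969; term = 0.55261969²·(1 − 0.12376671)·82960/2120 = 10.471414.
Very large: Wₕ = 0.12866176; term = 0.12866176²·(1 − 0.14593781)·34130/582 = 0.82909022.
Small: Wₕ = 0.30210350; term = 0.30210350²·(1 − 0.08169586)·47730/765 = 5.2291133.
Sum = 17.117497.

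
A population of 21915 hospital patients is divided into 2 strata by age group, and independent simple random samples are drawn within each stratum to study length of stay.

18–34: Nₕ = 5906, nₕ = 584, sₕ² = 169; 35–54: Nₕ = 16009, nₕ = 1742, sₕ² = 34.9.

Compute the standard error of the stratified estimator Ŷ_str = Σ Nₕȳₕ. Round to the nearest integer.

3698

Var(Ŷ_str) = Σₕ Nₕ²(1 − fₕ)sₕ²/nₕ.
18–34: 5906²·(1 − 584/5906)·169/584 = 9.0958266 × 10^6.
35–54: 16009²·(1 − 1742/16009)·34.9/1742 = 4.5758749 × 10^6.
Sum = 1.3671702 × 10^7.
SE = √(1.3671702 × 10^7) = 3698.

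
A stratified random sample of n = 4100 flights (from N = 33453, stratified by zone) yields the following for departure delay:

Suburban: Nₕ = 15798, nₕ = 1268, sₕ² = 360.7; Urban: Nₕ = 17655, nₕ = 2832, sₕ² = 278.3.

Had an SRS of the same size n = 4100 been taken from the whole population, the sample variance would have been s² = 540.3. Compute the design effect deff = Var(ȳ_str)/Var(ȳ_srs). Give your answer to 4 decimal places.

0.7034

Var(ȳ_str) = Σ Wₕ²(1−fₕ)sₕ²/nₕ with Wₕ = Nₕ/33453:
  Suburban: (15798/33453)²·(1−1268/15798)·360.7/1268 = 0.058347798
  Urban: (17655/33453)²·(1−2832/17655)·278.3/2832 = 0.022980192
  → Var(ȳ_str) = 0.08132799.
Var(ȳ_srs) = (1 − 4100/33453)·540.3/4100 = 0.11562947.
deff = 0.08132799 / 0.11562947 = 0.7034.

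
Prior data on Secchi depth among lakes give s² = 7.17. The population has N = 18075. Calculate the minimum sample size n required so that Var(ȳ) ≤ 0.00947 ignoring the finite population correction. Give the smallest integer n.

758

Without fpc, n₀ = s²/D = 7.17/0.00947 = 757.1278.
Rounding up, n = 758.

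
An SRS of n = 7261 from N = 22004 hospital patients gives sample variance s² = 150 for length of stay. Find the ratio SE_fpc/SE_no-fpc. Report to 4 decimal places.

0.8185

f = n/N = 7261/22004 = 0.32998546.
SE_no-fpc = √(s²/n) = 0.14373; SE_fpc = √((1−f)s²/n) = 0.11764935.
Ratio = √(1−f) = 0.81854416.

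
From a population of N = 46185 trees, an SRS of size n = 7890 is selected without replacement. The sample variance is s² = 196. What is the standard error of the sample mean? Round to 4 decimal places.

Under SRS without replacement, Var(ȳ) = (1 − f)·s²/n with f = n/N = 7890/46185 = 0.17083469.
Var(ȳ) = (1 − 0.17083469)·196/7890 = 0.82916531·0.024841572 = 0.02059777.
SE(ȳ) = √(0.02059777) = 0.1435.

0.1435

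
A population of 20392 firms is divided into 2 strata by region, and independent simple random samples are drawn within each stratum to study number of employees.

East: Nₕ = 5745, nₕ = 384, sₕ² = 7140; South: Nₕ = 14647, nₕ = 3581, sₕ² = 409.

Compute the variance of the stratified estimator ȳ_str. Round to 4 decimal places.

1.4217

Var(ȳ_str) = Σₕ Wₕ²(1 − fₕ)sₕ²/nₕ with Wₕ = Nₕ/N, N = 20392.
East: Wₕ = 0.28172813; term = 0.28172813²·(1 − 0.06684073)·7140/384 = 1.3771561.
South: Wₕ = 0.71827187; term = 0.71827187²·(1 − 0.24448693)·409/3581 = 0.044518312.
Sum = 1.4216744.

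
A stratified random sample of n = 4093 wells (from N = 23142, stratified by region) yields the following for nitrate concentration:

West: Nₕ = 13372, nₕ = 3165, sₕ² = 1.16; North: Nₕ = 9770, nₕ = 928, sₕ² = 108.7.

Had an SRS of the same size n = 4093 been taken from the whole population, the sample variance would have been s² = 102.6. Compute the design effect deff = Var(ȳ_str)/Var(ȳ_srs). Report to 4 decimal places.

0.9202

Var(ȳ_str) = Σ Wₕ²(1−fₕ)sₕ²/nₕ with Wₕ = Nₕ/23142:
  West: (13372/23142)²·(1−3165/13372)·1.16/3165 = 9.3406474 × 10^-5
  North: (9770/23142)²·(1−928/9770)·108.7/928 = 0.018894041
  → Var(ȳ_str) = 0.018987447.
Var(ȳ_srs) = (1 − 4093/23142)·102.6/4093 = 0.02063369.
deff = 0.018987447 / 0.02063369 = 0.9202.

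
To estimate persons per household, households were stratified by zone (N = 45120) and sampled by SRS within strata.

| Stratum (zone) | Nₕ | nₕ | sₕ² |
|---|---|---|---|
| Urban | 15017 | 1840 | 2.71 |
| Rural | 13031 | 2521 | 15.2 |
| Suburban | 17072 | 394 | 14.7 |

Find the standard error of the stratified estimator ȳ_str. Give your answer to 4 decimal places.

0.0759

Var(ȳ_str) = Σₕ Wₕ²(1 − fₕ)sₕ²/nₕ with Wₕ = Nₕ/N, N = 45120.
Urban: Wₕ = 0.33282358; term = 0.33282358²·(1 − 0.12252780)·2.71/1840 = 1.4315714 × 10^-4.
Rural: Wₕ = 0.28880762; term = 0.28880762²·(1 − 0.19346175)·15.2/2521 = 4.0561408 × 10^-4.
Suburban: Wₕ = 0.37836879; term = 0.37836879²·(1 − 0.02307873)·14.7/394 = 0.0052180868.
Sum = 0.005766858.
SE = √(0.005766858) = 0.0759.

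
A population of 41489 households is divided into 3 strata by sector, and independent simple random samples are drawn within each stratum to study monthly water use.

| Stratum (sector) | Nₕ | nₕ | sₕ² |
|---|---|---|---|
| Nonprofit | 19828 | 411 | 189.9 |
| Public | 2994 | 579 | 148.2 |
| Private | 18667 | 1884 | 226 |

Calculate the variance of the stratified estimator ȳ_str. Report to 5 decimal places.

0.12625

Var(ȳ_str) = Σₕ Wₕ²(1 − fₕ)sₕ²/nₕ with Wₕ = Nₕ/N, N = 41489.
Nonprofit: Wₕ = 0.47790981; term = 0.47790981²·(1 − 0.02072826)·189.9/411 = 0.10334233.
Public: Wₕ = 0.07216371; term = 0.07216371²·(1 − 0.19338677)·148.2/579 = 0.0010751589.
Private: Wₕ = 0.44992649; term = 0.44992649²·(1 − 0.10092677)·226/1884 = 0.021832614.
Sum = 0.1262501.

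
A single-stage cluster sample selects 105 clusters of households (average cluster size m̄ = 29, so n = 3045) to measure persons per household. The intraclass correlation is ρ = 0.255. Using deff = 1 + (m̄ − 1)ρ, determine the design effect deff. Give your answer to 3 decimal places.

deff = 1 + (29 − 1)·0.255 = 1 + 7.14 = 8.14.

8.140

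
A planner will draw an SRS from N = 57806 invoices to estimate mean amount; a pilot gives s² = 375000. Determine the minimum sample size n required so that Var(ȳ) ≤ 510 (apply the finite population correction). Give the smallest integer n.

Without fpc, n₀ = s²/D = 375000/510 = 735.2941.
With fpc, (1 − n/N)·s²/n ≤ D requires n ≥ n₀/(1 + n₀/N) = 735.2941/(1 + 735.2941/57806) = 726.0586.
Rounding up, n = 727.

727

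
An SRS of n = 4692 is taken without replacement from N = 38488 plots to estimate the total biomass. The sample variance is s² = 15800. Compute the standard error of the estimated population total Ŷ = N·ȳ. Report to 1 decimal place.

Var(Ŷ) = N²·Var(ȳ) = N²·(1 − n/N)·s²/n.
f = 4692/38488 = 0.12190813; Var(ȳ) = 0.87809187·15800/4692 = 2.9569164.
Var(Ŷ) = 38488² · 2.9569164 = 4.3801576 × 10^9.
SE(Ŷ) = √(4.3801576 × 10^9) = 66182.8.

66182.8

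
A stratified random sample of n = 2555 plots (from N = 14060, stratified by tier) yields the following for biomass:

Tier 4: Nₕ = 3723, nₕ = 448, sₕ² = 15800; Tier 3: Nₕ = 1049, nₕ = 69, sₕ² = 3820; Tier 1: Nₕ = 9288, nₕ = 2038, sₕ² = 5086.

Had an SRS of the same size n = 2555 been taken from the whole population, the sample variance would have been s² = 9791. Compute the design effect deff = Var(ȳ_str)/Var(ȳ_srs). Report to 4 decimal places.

1.0566

Var(ȳ_str) = Σ Wₕ²(1−fₕ)sₕ²/nₕ with Wₕ = Nₕ/14060:
  Tier 4: (3723/14060)²·(1−448/3723)·15800/448 = 2.175268
  Tier 3: (1049/14060)²·(1−69/1049)·3820/69 = 0.28790234
  Tier 1: (9288/14060)²·(1−2038/9288)·5086/2038 = 0.85008382
  → Var(ȳ_str) = 3.3132542.
Var(ȳ_srs) = (1 − 2555/14060)·9791/2555 = 3.1357212.
deff = 3.3132542 / 3.1357212 = 1.0566.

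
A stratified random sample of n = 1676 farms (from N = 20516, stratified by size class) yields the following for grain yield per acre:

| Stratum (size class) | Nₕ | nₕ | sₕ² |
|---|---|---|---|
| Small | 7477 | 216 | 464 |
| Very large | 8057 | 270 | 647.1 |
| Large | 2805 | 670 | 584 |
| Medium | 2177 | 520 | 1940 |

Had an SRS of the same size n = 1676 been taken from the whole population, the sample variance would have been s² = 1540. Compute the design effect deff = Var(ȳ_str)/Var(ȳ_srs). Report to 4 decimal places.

0.8043

Var(ȳ_str) = Σ Wₕ²(1−fₕ)sₕ²/nₕ with Wₕ = Nₕ/20516:
  Small: (7477/20516)²·(1−216/7477)·464/216 = 0.2770784
  Very large: (8057/20516)²·(1−270/8057)·647.1/270 = 0.3572447
  Large: (2805/20516)²·(1−670/2805)·584/670 = 0.012401762
  Medium: (2177/20516)²·(1−520/2177)·1940/520 = 0.031973777
  → Var(ȳ_str) = 0.67869864.
Var(ȳ_srs) = (1 − 1676/20516)·1540/1676 = 0.84379105.
deff = 0.67869864 / 0.84379105 = 0.8043.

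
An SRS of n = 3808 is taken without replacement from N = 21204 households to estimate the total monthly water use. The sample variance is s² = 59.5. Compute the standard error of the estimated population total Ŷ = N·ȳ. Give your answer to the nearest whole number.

Var(Ŷ) = N²·Var(ȳ) = N²·(1 − n/N)·s²/n.
f = 3808/21204 = 0.17958876; Var(ȳ) = 0.82041124·59.5/3808 = 0.012818926.
Var(Ŷ) = 21204² · 0.012818926 = 5.7635124 × 10^6.
SE(Ŷ) = √(5.7635124 × 10^6) = 2401.

2401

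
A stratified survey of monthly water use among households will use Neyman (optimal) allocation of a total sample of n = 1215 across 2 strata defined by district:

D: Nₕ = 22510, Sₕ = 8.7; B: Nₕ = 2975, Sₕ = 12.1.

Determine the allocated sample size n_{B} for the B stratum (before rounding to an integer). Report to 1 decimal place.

Neyman allocation: nₕ = n·NₕSₕ / Σⱼ NⱼSⱼ.
Σ NⱼSⱼ = 22510·8.7 + 2975·12.1 = 231834.5.
n_{B} = 1215·2975·12.1 / 231834.5 = 188.7.

188.7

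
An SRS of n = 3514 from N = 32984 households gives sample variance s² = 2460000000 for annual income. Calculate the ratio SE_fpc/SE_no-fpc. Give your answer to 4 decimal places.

f = n/N = 3514/32984 = 0.10653650.
SE_no-fpc = √(s²/n) = 836.69404; SE_fpc = √((1−f)s²/n) = 790.86996.
Ratio = √(1−f) = 0.94523198.

0.9452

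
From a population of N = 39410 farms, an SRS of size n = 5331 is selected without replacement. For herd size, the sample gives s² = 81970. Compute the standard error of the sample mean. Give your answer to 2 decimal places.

Under SRS without replacement, Var(ȳ) = (1 − f)·s²/n with f = n/N = 5331/39410 = 0.13527024.
Var(ȳ) = (1 − 0.13527024)·81970/5331 = 0.86472976·15.376102 = 13.296173.
SE(ȳ) = √(13.296173) = 3.65.

3.65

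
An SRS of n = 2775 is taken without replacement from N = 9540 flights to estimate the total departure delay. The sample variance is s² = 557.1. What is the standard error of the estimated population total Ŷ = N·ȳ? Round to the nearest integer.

Var(Ŷ) = N²·Var(ȳ) = N²·(1 − n/N)·s²/n.
f = 2775/9540 = 0.29088050; Var(ȳ) = 0.70911950·557.1/2775 = 0.14236053.
Var(Ŷ) = 9540² · 0.14236053 = 1.295646 × 10^7.
SE(Ŷ) = √(1.295646 × 10^7) = 3600.

3600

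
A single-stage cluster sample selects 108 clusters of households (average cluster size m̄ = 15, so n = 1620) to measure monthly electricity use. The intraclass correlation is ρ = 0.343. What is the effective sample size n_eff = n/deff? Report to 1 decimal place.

deff = 1 + (15 − 1)·0.343 = 1 + 4.802 = 5.802.
n_eff = 1620 / 5.802 = 279.2.

279.2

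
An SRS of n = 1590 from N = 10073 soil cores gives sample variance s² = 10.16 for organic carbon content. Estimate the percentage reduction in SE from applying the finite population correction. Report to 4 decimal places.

8.2311

f = n/N = 1590/10073 = 0.15784771.
SE_no-fpc = √(s²/n) = 0.079937082; SE_fpc = √((1−f)s²/n) = 0.073357346.
Ratio = √(1−f) = 0.91768856. Reduction = 100·(1 − 0.91768856) = 8.2311%.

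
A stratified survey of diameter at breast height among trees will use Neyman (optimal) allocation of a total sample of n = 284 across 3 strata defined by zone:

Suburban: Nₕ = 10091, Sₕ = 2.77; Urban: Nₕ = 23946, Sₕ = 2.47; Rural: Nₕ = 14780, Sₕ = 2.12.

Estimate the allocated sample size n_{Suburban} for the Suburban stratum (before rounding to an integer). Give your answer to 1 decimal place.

Neyman allocation: nₕ = n·NₕSₕ / Σⱼ NⱼSⱼ.
Σ NⱼSⱼ = 10091·2.77 + 23946·2.47 + 14780·2.12 = 118432.29.
n_{Suburban} = 284·10091·2.77 / 118432.29 = 67.0.

67.0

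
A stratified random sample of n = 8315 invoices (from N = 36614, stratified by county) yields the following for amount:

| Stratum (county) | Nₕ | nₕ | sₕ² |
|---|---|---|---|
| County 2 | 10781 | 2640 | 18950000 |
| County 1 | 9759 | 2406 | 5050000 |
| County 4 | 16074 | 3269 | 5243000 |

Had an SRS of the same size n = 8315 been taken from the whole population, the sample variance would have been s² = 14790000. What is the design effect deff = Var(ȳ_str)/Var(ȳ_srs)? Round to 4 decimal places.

Var(ȳ_str) = Σ Wₕ²(1−fₕ)sₕ²/nₕ with Wₕ = Nₕ/36614:
  County 2: (10781/36614)²·(1−2640/10781)·18950000/2640 = 469.94576
  County 1: (9759/36614)²·(1−2406/9759)·5050000/2406 = 112.34954
  County 4: (16074/36614)²·(1−3269/16074)·5243000/3269 = 246.2488
  → Var(ȳ_str) = 828.5441.
Var(ȳ_srs) = (1 − 8315/36614)·14790000/8315 = 1374.7693.
deff = 828.5441 / 1374.7693 = 0.6027.

0.6027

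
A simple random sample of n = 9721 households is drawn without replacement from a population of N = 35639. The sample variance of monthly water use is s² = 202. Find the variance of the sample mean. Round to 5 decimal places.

0.01511

Under SRS without replacement, Var(ȳ) = (1 − f)·s²/n with f = n/N = 9721/35639 = 0.27276298.
Var(ȳ) = (1 − 0.27276298)·202/9721 = 0.72723702·0.020779755 = 0.015111807.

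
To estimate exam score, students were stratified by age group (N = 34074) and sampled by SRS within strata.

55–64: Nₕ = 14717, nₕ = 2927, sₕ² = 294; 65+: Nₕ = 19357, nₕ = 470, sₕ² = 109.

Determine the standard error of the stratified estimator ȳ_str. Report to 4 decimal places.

0.2967

Var(ȳ_str) = Σₕ Wₕ²(1 − fₕ)sₕ²/nₕ with Wₕ = Nₕ/N, N = 34074.
55–64: Wₕ = 0.43191290; term = 0.43191290²·(1 − 0.19888564)·294/2927 = 0.015011064.
65+: Wₕ = 0.56808710; term = 0.56808710²·(1 − 0.02428062)·109/470 = 0.073026995.
Sum = 0.088038059.
SE = √(0.088038059) = 0.2967.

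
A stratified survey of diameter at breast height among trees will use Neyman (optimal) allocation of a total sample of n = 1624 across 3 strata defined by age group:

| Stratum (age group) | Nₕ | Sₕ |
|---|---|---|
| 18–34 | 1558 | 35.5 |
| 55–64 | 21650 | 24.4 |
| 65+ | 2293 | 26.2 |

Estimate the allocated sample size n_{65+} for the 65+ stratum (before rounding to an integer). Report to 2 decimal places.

Neyman allocation: nₕ = n·NₕSₕ / Σⱼ NⱼSⱼ.
Σ NⱼSⱼ = 1558·35.5 + 21650·24.4 + 2293·26.2 = 643645.6.
n_{65+} = 1624·2293·26.2 / 643645.6 = 151.58.

151.58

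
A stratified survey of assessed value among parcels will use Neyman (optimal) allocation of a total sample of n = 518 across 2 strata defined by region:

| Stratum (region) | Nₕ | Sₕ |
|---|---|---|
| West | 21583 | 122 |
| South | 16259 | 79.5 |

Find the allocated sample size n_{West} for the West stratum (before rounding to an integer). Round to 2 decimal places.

347.44

Neyman allocation: nₕ = n·NₕSₕ / Σⱼ NⱼSⱼ.
Σ NⱼSⱼ = 21583·122 + 16259·79.5 = 3.9257165 × 10^6.
n_{West} = 518·21583·122 / (3.9257165 × 10^6) = 347.44.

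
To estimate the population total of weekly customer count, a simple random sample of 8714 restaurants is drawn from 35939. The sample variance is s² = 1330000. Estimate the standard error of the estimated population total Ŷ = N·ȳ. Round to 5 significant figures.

Var(Ŷ) = N²·Var(ȳ) = N²·(1 − n/N)·s²/n.
f = 8714/35939 = 0.24246640; Var(ȳ) = 0.75753360·1330000/8714 = 115.6208.
Var(Ŷ) = 35939² · 115.6208 = 1.4933718 × 10^11.
SE(Ŷ) = √(1.4933718 × 10^11) = 386440.

386440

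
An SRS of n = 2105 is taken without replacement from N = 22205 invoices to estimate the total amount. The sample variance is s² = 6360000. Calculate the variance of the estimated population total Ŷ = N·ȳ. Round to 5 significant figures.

Var(Ŷ) = N²·Var(ȳ) = N²·(1 − n/N)·s²/n.
f = 2105/22205 = 0.09479847; Var(ȳ) = 0.90520153·6360000/2105 = 2734.9557.
Var(Ŷ) = 22205² · 2734.9557 = 1.3485028 × 10^12.

1.3485 × 10^12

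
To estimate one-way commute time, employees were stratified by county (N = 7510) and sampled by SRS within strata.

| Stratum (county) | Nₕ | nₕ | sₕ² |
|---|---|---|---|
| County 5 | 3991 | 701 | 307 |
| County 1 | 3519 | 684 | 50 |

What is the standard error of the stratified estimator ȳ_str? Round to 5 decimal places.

Var(ȳ_str) = Σₕ Wₕ²(1 − fₕ)sₕ²/nₕ with Wₕ = Nₕ/N, N = 7510.
County 5: Wₕ = 0.53142477; term = 0.53142477²·(1 − 0.17564520)·307/701 = 0.10195725.
County 1: Wₕ = 0.46857523; term = 0.46857523²·(1 − 0.19437340)·50/684 = 0.012930233.
Sum = 0.11488748.
SE = √(0.11488748) = 0.33895.

0.33895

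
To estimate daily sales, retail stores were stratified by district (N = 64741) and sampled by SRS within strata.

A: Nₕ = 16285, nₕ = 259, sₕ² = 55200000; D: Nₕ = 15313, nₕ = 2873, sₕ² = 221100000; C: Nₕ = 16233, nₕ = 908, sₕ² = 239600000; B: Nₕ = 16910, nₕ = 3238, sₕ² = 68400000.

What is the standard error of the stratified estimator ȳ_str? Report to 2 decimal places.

Var(ȳ_str) = Σₕ Wₕ²(1 − fₕ)sₕ²/nₕ with Wₕ = Nₕ/N, N = 64741.
A: Wₕ = 0.25154075; term = 0.25154075²·(1 − 0.01590421)·55200000/259 = 13270.687.
D: Wₕ = 0.23652708; term = 0.23652708²·(1 − 0.18761836)·221100000/2873 = 3497.6389.
C: Wₕ = 0.25073755; term = 0.25073755²·(1 − 0.05593544)·239600000/908 = 15661.791.
B: Wₕ = 0.26119461; term = 0.26119461²·(1 − 0.19148433)·68400000/3238 = 1165.1883.
Sum = 33595.305.
SE = √(33595.305) = 183.29.

183.29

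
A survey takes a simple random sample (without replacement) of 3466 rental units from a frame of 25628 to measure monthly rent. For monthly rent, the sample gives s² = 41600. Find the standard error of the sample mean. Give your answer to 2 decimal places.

3.22

Under SRS without replacement, Var(ȳ) = (1 − f)·s²/n with f = n/N = 3466/25628 = 0.13524270.
Var(ȳ) = (1 − 0.13524270)·41600/3466 = 0.86475730·12.002308 = 10.379084.
SE(ȳ) = √(10.379084) = 3.22.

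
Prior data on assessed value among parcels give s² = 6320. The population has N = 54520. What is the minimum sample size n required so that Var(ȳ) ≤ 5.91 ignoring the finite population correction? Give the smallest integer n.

1070

Without fpc, n₀ = s²/D = 6320/5.91 = 1069.3739.
Rounding up, n = 1070.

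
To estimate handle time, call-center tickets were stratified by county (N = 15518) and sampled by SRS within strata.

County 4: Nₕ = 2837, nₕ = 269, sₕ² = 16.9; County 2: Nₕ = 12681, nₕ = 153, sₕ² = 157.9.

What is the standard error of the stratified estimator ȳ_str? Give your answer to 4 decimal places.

Var(ȳ_str) = Σₕ Wₕ²(1 − fₕ)sₕ²/nₕ with Wₕ = Nₕ/N, N = 15518.
County 4: Wₕ = 0.18281995; term = 0.18281995²·(1 − 0.09481847)·16.9/269 = 0.0019007162.
County 2: Wₕ = 0.81718005; term = 0.81718005²·(1 − 0.01206529)·157.9/153 = 0.68085472.
Sum = 0.68275544.
SE = √(0.68275544) = 0.8263.

0.8263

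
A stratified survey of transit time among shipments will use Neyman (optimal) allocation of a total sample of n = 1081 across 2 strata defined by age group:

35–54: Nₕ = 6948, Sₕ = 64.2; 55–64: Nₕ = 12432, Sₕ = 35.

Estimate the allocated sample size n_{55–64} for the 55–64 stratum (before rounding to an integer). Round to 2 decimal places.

533.79

Neyman allocation: nₕ = n·NₕSₕ / Σⱼ NⱼSⱼ.
Σ NⱼSⱼ = 6948·64.2 + 12432·35 = 881181.6.
n_{55–64} = 1081·12432·35 / 881181.6 = 533.79.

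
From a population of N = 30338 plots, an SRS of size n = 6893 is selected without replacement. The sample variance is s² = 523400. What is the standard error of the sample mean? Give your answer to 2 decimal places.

Under SRS without replacement, Var(ȳ) = (1 − f)·s²/n with f = n/N = 6893/30338 = 0.22720680.
Var(ȳ) = (1 − 0.22720680)·523400/6893 = 0.77279320·75.932105 = 58.679814.
SE(ȳ) = √(58.679814) = 7.66.

7.66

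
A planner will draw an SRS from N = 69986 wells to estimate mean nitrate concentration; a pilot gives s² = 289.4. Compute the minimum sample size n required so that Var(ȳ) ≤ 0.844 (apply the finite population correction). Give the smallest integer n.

Without fpc, n₀ = s²/D = 289.4/0.844 = 342.8910.
With fpc, (1 − n/N)·s²/n ≤ D requires n ≥ n₀/(1 + n₀/N) = 342.8910/(1 + 342.8910/69986) = 341.2192.
Rounding up, n = 342.

342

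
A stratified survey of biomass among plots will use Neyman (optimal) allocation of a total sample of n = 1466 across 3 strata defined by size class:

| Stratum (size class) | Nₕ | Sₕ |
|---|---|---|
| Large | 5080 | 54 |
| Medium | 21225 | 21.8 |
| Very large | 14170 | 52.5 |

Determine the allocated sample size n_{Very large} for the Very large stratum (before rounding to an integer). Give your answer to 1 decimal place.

Neyman allocation: nₕ = n·NₕSₕ / Σⱼ NⱼSⱼ.
Σ NⱼSⱼ = 5080·54 + 21225·21.8 + 14170·52.5 = 1.48095 × 10^6.
n_{Very large} = 1466·14170·52.5 / (1.48095 × 10^6) = 736.4.

736.4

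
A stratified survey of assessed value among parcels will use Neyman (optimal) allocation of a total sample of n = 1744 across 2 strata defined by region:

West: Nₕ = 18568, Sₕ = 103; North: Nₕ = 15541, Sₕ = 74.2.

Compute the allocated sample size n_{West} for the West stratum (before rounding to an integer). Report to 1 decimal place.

Neyman allocation: nₕ = n·NₕSₕ / Σⱼ NⱼSⱼ.
Σ NⱼSⱼ = 18568·103 + 15541·74.2 = 3.0656462 × 10^6.
n_{West} = 1744·18568·103 / (3.0656462 × 10^6) = 1088.0.

1088.0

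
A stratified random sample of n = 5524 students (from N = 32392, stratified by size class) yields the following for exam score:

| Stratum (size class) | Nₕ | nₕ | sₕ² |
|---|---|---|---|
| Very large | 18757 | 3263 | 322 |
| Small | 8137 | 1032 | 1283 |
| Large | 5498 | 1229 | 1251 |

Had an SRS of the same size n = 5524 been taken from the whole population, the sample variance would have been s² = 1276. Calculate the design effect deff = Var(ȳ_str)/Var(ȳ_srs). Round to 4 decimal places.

0.6190

Var(ȳ_str) = Σ Wₕ²(1−fₕ)sₕ²/nₕ with Wₕ = Nₕ/32392:
  Very large: (18757/32392)²·(1−3263/18757)·322/3263 = 0.027333182
  Small: (8137/32392)²·(1−1032/8137)·1283/1032 = 0.06850146
  Large: (5498/32392)²·(1−1229/5498)·1251/1229 = 0.022769883
  → Var(ȳ_str) = 0.11860453.
Var(ȳ_srs) = (1 − 5524/32392)·1276/5524 = 0.19159959.
deff = 0.11860453 / 0.19159959 = 0.6190.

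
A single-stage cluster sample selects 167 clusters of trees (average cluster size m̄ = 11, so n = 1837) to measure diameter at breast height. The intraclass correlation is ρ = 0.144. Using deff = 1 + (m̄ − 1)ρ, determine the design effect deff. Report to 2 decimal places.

2.44

deff = 1 + (11 − 1)·0.144 = 1 + 1.44 = 2.44.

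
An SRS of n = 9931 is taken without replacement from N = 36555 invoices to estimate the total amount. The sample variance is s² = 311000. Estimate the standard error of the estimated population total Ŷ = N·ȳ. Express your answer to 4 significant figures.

Var(Ŷ) = N²·Var(ȳ) = N²·(1 − n/N)·s²/n.
f = 9931/36555 = 0.27167282; Var(ȳ) = 0.72832718·311000/9931 = 22.808353.
Var(Ŷ) = 36555² · 22.808353 = 3.0478073 × 10^10.
SE(Ŷ) = √(3.0478073 × 10^10) = 174600.

174600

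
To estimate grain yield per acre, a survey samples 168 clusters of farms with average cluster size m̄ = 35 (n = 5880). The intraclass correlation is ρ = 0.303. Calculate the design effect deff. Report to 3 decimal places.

deff = 1 + (35 − 1)·0.303 = 1 + 10.302 = 11.302.

11.302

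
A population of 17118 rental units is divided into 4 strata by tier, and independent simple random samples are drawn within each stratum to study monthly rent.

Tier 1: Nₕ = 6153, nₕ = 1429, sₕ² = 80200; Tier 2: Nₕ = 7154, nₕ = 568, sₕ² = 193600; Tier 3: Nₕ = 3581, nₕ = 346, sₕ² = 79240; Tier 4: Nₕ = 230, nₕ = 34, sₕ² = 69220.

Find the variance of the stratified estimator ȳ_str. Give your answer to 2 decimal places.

Var(ȳ_str) = Σₕ Wₕ²(1 − fₕ)sₕ²/nₕ with Wₕ = Nₕ/N, N = 17118.
Tier 1: Wₕ = 0.35944620; term = 0.35944620²·(1 − 0.23224443)·80200/1429 = 5.5671497.
Tier 2: Wₕ = 0.41792265; term = 0.41792265²·(1 − 0.07939614)·193600/568 = 54.805183.
Tier 3: Wₕ = 0.20919500; term = 0.20919500²·(1 − 0.09662106)·79240/346 = 9.0540092.
Tier 4: Wₕ = 0.01343615; term = 0.01343615²·(1 − 0.14782609)·69220/34 = 0.31320634.
Sum = 69.739548.

69.74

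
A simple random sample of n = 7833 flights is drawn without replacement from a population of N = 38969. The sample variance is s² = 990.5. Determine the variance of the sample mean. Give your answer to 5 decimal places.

0.10103

Under SRS without replacement, Var(ȳ) = (1 − f)·s²/n with f = n/N = 7833/38969 = 0.20100593.
Var(ȳ) = (1 − 0.20100593)·990.5/7833 = 0.79899407·0.12645219 = 0.10103455.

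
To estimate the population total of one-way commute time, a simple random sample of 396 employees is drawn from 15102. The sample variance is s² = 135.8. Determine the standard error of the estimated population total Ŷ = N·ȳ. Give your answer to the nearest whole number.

Var(Ŷ) = N²·Var(ȳ) = N²·(1 − n/N)·s²/n.
f = 396/15102 = 0.02622169; Var(ȳ) = 0.97377831·135.8/396 = 0.33393711.
Var(Ŷ) = 15102² · 0.33393711 = 7.6161172 × 10^7.
SE(Ŷ) = √(7.6161172 × 10^7) = 8727.

8727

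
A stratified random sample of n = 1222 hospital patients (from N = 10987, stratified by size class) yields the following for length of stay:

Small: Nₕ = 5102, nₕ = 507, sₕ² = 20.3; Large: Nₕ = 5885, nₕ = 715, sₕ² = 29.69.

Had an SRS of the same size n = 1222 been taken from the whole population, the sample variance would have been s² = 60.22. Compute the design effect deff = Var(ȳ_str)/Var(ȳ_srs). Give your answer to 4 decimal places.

Var(ȳ_str) = Σ Wₕ²(1−fₕ)sₕ²/nₕ with Wₕ = Nₕ/10987:
  Small: (5102/10987)²·(1−507/5102)·20.3/507 = 0.0077759919
  Large: (5885/10987)²·(1−715/5885)·29.69/715 = 0.010466053
  → Var(ȳ_str) = 0.018242045.
Var(ȳ_srs) = (1 − 1222/10987)·60.22/1222 = 0.043798846.
deff = 0.018242045 / 0.043798846 = 0.4165.

0.4165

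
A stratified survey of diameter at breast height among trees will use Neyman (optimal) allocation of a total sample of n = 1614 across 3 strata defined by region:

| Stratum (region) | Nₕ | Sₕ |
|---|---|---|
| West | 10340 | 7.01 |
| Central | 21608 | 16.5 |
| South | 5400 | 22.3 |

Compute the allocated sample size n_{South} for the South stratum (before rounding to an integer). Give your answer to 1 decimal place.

353.7

Neyman allocation: nₕ = n·NₕSₕ / Σⱼ NⱼSⱼ.
Σ NⱼSⱼ = 10340·7.01 + 21608·16.5 + 5400·22.3 = 549435.4.
n_{South} = 1614·5400·22.3 / 549435.4 = 353.7.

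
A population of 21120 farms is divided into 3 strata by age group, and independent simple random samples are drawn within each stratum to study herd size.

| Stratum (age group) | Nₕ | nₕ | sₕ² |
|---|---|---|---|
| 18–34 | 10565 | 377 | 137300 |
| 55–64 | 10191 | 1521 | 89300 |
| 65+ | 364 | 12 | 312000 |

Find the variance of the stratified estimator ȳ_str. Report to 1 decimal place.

Var(ȳ_str) = Σₕ Wₕ²(1 − fₕ)sₕ²/nₕ with Wₕ = Nₕ/N, N = 21120.
18–34: Wₕ = 0.50023674; term = 0.50023674²·(1 − 0.03568386)·137300/377 = 87.881973.
55–64: Wₕ = 0.48252841; term = 0.48252841²·(1 − 0.14924934)·89300/1521 = 11.629748.
65+: Wₕ = 0.01723485; term = 0.01723485²·(1 − 0.03296703)·312000/12 = 7.4684343.
Sum = 106.98016.

107.0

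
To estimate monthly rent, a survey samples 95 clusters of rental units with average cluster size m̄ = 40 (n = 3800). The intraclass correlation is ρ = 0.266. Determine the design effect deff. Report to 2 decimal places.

deff = 1 + (40 − 1)·0.266 = 1 + 10.374 = 11.374.

11.37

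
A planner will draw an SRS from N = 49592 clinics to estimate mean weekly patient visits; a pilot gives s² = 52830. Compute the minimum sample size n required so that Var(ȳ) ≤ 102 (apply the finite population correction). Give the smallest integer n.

513

Without fpc, n₀ = s²/D = 52830/102 = 517.9412.
With fpc, (1 − n/N)·s²/n ≤ D requires n ≥ n₀/(1 + n₀/N) = 517.9412/(1 + 517.9412/49592) = 512.5877.
Rounding up, n = 513.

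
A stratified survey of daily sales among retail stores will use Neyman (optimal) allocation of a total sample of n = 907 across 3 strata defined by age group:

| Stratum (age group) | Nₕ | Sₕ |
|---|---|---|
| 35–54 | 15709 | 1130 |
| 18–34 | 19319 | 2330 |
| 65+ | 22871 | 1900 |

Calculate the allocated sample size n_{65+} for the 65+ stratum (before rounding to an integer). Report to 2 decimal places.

Neyman allocation: nₕ = n·NₕSₕ / Σⱼ NⱼSⱼ.
Σ NⱼSⱼ = 15709·1130 + 19319·2330 + 22871·1900 = 1.0621934 × 10^8.
n_{65+} = 907·22871·1900 / (1.0621934 × 10^8) = 371.06.

371.06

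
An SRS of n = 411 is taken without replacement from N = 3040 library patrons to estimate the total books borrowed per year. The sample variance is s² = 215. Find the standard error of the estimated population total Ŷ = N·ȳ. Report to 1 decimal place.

Var(Ŷ) = N²·Var(ȳ) = N²·(1 − n/N)·s²/n.
f = 411/3040 = 0.13519737; Var(ȳ) = 0.86480263·215/411 = 0.45239067.
Var(Ŷ) = 3040² · 0.45239067 = 4.1808136 × 10^6.
SE(Ŷ) = √(4.1808136 × 10^6) = 2044.7.

2044.7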